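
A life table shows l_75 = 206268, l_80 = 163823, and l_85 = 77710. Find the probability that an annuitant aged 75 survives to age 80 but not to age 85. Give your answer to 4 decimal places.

0.4175

This is the probability of reaching 80 but not 85, conditional on being alive at 75: (l_80 − l_85) / l_75.
= (163823 − 77710) / 206268 = 86113 / 206268 = 0.417481.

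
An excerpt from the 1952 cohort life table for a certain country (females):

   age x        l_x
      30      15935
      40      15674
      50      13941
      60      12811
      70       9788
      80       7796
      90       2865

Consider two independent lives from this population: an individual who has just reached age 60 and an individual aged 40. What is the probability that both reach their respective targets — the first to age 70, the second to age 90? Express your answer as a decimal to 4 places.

0.1397

p₁ = l_70/l_60 = 9788/12811 = 0.764031; p₂ = l_90/l_40 = 2865/15674 = 0.182787.
P(both) = p₁ × p₂ = 0.764031 × 0.182787 = 0.139655.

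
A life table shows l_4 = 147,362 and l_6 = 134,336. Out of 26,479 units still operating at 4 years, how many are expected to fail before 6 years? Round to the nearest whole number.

The relevant probability is 1 − 134,336/147,362 = 0.088395.
Expected number = 26,479 × 0.088395 = 2341.

2341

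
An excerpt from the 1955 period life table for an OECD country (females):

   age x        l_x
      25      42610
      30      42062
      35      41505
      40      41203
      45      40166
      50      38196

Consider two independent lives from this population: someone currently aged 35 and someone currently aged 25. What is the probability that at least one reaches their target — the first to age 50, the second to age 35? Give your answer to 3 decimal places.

p₁ = l_50/l_35 = 38196/41505 = 0.920275; p₂ = l_35/l_25 = 41505/42610 = 0.974067.
P(at least one) = 1 − (1−p₁)(1−p₂) = 1 − 0.079725 × 0.025933 = 0.997932.

0.998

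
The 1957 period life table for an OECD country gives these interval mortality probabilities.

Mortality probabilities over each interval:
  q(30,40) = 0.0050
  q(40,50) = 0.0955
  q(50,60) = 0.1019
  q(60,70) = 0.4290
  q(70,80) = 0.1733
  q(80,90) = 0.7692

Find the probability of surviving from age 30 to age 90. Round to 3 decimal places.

Survival from 30 to 90 is the product of surviving each interval: (1 − 0.0050) × (1 − 0.0955) × (1 − 0.1019) × (1 − 0.4290) × (1 − 0.1733) × (1 − 0.7692).
= 0.9950 × 0.9045 × 0.8981 × 0.5710 × 0.8267 × 0.2308 = 0.088059.

0.088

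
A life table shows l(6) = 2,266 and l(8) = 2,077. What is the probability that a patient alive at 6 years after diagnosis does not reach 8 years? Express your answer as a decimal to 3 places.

P(die before 8 | alive at 6) = 1 − l(8)/l(6) = 1 − 2,077/2,266 = (189)/2,266 = 0.083407.

0.083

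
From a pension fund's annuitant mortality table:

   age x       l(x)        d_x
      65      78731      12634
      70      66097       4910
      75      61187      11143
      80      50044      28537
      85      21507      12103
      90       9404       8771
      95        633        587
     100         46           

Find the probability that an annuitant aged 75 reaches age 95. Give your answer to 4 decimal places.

0.0103

The conditional survival probability is l(95)/l(75) = 633/61187 = 0.010345.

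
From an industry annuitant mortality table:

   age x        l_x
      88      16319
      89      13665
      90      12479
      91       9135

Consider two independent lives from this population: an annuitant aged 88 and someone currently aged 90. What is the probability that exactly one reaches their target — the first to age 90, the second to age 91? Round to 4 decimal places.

p₁ = l_90/l_88 = 12479/16319 = 0.764691; p₂ = l_91/l_90 = 9135/12479 = 0.732030.
P(exactly one) = p₁(1−p₂) + (1−p₁)p₂ = 0.204914 + 0.172253 = 0.377167.

0.3772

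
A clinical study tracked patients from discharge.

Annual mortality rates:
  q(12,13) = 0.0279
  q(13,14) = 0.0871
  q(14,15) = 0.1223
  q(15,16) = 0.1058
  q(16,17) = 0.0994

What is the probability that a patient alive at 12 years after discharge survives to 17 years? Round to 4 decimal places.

The overall survival probability is (1 − 0.0279) × (1 − 0.0871) × (1 − 0.1223) × (1 − 0.1058) × (1 − 0.0994).
= 0.9721 × 0.9129 × 0.8777 × 0.8942 × 0.9006 = 0.627259.

0.6273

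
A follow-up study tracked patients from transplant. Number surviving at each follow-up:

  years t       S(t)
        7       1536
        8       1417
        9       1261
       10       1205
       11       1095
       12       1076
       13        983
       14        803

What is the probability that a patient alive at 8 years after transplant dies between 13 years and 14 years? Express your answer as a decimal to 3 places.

0.127

This is the probability of reaching 13 but not 14, conditional on being alive at 8: (S(13) − S(14)) / S(8).
= (983 − 803) / 1417 = 180 / 1417 = 0.127029.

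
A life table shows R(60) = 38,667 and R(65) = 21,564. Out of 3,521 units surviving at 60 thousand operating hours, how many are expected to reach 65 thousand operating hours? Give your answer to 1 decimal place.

1963.6

The relevant probability is 21,564/38,667 = 0.557685.
Expected number = 3,521 × 0.557685 = 1963.6.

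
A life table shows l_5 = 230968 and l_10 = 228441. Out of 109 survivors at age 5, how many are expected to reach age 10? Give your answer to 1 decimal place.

The relevant probability is 228441/230968 = 0.989059.
Expected number = 109 × 0.989059 = 107.8.

107.8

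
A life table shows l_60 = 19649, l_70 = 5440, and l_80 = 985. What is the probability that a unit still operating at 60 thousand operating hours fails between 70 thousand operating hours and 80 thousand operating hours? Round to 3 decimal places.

This is the probability of reaching 70 but not 80, conditional on being operational at 60: (l_70 − l_80) / l_60.
= (5440 − 985) / 19649 = 4455 / 19649 = 0.226729.

0.227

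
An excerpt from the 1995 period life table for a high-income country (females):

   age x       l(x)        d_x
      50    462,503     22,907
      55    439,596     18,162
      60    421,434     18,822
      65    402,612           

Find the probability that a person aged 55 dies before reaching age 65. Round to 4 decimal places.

0.0841

P(die before 65 | alive at 55) = 1 − l(65)/l(55) = 1 − 402,612/439,596 = (36,984)/439,596 = 0.084132.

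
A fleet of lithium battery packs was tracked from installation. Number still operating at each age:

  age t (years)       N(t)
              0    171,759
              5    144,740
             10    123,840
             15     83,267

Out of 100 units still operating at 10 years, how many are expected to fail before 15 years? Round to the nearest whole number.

33

The relevant probability is 1 − 83,267/123,840 = 0.327624.
Expected number = 100 × 0.327624 = 33.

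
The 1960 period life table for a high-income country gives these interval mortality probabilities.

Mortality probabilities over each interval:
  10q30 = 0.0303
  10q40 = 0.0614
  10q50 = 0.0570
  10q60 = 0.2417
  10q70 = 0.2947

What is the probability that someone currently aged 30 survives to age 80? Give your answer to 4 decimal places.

50p30 = (1 − 0.0303) × (1 − 0.0614) × (1 − 0.0570) × (1 − 0.2417) × (1 − 0.2947).
= 0.9697 × 0.9386 × 0.9430 × 0.7583 × 0.7053 = 0.459034.

0.4590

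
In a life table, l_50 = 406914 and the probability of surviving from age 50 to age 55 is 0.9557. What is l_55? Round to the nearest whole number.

l_55 = l_50 × p = 406914 × 0.9557 = 388888.

388888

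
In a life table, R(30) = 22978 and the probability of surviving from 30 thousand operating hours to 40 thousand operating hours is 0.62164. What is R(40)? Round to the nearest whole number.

R(40) = R(30) × p = 22978 × 0.62164 = 14284.

14284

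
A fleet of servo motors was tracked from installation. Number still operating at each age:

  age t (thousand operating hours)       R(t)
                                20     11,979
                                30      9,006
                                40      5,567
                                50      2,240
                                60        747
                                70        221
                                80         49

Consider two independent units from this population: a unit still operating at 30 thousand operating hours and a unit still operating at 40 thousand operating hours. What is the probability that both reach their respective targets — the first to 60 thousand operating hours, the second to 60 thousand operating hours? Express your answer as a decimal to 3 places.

0.011

p₁ = R(60)/R(30) = 747/9,006 = 0.082945; p₂ = R(60)/R(40) = 747/5,567 = 0.134184.
P(both) = p₁ × p₂ = 0.082945 × 0.134184 = 0.011130.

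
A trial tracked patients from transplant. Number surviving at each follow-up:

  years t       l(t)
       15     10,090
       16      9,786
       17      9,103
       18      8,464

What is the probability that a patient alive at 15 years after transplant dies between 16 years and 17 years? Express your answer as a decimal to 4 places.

0.0677

This is the probability of reaching 16 but not 17, conditional on being alive at 15: (l(16) − l(17)) / l(15).
= (9,786 − 9,103) / 10,090 = 683 / 10,090 = 0.067691.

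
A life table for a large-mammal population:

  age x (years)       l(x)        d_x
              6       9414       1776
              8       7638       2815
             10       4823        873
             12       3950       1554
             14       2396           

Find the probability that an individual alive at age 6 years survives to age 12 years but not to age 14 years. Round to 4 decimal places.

0.1651

This is the probability of reaching 12 but not 14, conditional on being alive at 6: (l(12) − l(14)) / l(6).
= (3950 − 2396) / 9414 = 1554 / 9414 = 0.165073.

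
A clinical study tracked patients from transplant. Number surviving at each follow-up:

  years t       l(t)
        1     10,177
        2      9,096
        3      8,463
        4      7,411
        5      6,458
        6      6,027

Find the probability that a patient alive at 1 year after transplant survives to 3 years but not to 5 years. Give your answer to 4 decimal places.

0.1970

This is the probability of reaching 3 but not 5, conditional on being alive at 1: (l(3) − l(5)) / l(1).
= (8,463 − 6,458) / 10,177 = 2,005 / 10,177 = 0.197013.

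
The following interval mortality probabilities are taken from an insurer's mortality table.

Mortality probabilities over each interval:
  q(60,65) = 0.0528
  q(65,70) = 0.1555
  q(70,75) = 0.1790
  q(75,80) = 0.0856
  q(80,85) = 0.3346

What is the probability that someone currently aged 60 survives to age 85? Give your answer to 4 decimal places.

Survival from 60 to 85 is the product of surviving each interval: (1 − 0.0528) × (1 − 0.1555) × (1 − 0.1790) × (1 − 0.0856) × (1 − 0.3346).
= 0.9472 × 0.8445 × 0.8210 × 0.9144 × 0.6654 = 0.399580.

0.3996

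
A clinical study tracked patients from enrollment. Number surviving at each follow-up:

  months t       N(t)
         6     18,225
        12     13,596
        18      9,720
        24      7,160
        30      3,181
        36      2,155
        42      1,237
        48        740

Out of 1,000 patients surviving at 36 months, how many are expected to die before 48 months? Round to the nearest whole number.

657

The relevant probability is 1 − 740/2,155 = 0.656613.
Expected number = 1,000 × 0.656613 = 657.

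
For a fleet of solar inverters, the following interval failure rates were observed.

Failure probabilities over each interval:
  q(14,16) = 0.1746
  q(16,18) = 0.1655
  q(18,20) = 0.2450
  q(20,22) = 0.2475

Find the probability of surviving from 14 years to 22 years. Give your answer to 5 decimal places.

0.39133

Chaining the interval survival probabilities: (1 − 0.1746) × (1 − 0.1655) × (1 − 0.2450) × (1 − 0.2475).
= 0.8254 × 0.8345 × 0.7550 × 0.7525 = 0.391331.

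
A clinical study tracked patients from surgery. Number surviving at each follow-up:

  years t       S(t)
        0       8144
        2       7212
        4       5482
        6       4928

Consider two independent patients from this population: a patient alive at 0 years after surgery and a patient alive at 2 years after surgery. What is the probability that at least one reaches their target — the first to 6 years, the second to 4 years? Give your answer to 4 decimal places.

p₁ = S(6)/S(0) = 4928/8144 = 0.605108; p₂ = S(4)/S(2) = 5482/7212 = 0.760122.
P(at least one) = 1 − (1−p₁)(1−p₂) = 1 − 0.394892 × 0.239878 = 0.905274.

0.9053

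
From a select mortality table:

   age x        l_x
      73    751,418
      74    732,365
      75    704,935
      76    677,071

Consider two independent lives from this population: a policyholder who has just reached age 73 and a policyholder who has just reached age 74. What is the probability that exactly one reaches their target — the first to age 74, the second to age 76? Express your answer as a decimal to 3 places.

0.097

p₁ = l_74/l_73 = 732,365/751,418 = 0.974644; p₂ = l_76/l_74 = 677,071/732,365 = 0.924499.
P(exactly one) = p₁(1−p₂) + (1−p₁)p₂ = 0.073587 + 0.023442 = 0.097028.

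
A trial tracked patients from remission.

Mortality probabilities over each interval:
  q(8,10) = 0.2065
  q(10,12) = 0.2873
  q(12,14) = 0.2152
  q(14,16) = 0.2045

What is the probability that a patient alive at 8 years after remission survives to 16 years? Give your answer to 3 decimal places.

0.353

Survival from 8 to 16 is the product of surviving each interval: (1 − 0.2065) × (1 − 0.2873) × (1 − 0.2152) × (1 − 0.2045).
= 0.7935 × 0.7127 × 0.7848 × 0.7955 = 0.353064.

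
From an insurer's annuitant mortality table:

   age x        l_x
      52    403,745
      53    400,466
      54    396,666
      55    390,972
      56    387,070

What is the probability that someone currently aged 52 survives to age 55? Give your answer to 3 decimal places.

0.968

The conditional survival probability is l_55/l_52 = 390,972/403,745 = 0.968364.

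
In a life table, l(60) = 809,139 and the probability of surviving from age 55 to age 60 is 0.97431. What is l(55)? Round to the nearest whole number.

830474

l(55) = l(60) / p = 809,139 / 0.97431 = 830474.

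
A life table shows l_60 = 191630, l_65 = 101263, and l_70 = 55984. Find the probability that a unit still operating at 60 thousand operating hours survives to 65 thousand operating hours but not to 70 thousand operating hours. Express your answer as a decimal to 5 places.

This is the probability of reaching 65 but not 70, conditional on being operational at 60: (l_65 − l_70) / l_60.
= (101263 − 55984) / 191630 = 45279 / 191630 = 0.236283.

0.23628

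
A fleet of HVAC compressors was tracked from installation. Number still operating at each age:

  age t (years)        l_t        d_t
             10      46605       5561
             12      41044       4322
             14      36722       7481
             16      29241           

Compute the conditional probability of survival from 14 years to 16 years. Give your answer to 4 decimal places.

The conditional survival probability is l_16/l_14 = 29241/36722 = 0.796280.

0.7963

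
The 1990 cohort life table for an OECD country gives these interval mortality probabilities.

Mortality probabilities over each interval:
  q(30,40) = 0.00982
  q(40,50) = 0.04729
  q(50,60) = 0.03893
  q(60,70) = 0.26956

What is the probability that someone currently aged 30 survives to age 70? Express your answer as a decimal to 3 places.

0.662

Chaining the interval survival probabilities: (1 − 0.00982) × (1 − 0.04729) × (1 − 0.03893) × (1 − 0.26956).
= 0.99018 × 0.95271 × 0.96107 × 0.73044 = 0.662239.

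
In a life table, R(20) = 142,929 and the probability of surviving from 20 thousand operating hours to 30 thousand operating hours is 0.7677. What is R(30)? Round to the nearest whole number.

R(30) = R(20) × p = 142,929 × 0.7677 = 109727.

109727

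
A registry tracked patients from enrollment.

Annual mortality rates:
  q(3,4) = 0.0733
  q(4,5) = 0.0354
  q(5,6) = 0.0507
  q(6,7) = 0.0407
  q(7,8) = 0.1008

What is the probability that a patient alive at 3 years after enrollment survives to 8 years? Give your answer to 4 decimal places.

0.7320

P(survive 3→8) = (1 − 0.0733) × (1 − 0.0354) × (1 − 0.0507) × (1 − 0.0407) × (1 − 0.1008).
= 0.9267 × 0.9646 × 0.9493 × 0.9593 × 0.8992 = 0.731982.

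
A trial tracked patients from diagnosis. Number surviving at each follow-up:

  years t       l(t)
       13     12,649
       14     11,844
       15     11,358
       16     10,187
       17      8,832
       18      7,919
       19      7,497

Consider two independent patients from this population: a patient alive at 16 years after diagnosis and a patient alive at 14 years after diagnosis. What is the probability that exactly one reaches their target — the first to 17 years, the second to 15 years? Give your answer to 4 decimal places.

p₁ = l(17)/l(16) = 8,832/10,187 = 0.866987; p₂ = l(15)/l(14) = 11,358/11,844 = 0.958967.
P(exactly one) = p₁(1−p₂) + (1−p₁)p₂ = 0.035575 + 0.127555 = 0.163130.

0.1631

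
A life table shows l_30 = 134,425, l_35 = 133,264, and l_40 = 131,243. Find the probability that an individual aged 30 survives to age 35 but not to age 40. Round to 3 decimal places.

We want 5|5q30 = (l_35 − l_40)/l_30.
This is the probability of reaching 35 but not 40, conditional on being alive at 30: (l_35 − l_40) / l_30.
= (133,264 − 131,243) / 134,425 = 2,021 / 134,425 = 0.015034.

0.015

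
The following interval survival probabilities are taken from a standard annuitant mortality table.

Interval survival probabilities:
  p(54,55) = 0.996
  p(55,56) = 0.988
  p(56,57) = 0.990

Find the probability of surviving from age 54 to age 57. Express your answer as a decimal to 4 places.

0.9742

Survival from 54 to 57 is the product of surviving each interval: 0.996 × 0.988 × 0.990.
= 0.974208.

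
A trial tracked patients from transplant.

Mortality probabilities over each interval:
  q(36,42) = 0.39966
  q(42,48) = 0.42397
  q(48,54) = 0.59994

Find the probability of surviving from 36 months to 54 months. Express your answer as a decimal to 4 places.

Chaining the interval survival probabilities: (1 − 0.39966) × (1 − 0.42397) × (1 − 0.59994).
= 0.60034 × 0.57603 × 0.40006 = 0.138346.

0.1383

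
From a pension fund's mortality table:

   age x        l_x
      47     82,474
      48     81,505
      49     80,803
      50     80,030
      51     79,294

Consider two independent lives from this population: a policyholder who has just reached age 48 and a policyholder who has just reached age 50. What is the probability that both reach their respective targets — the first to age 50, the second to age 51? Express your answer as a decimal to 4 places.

p₁ = l_50/l_48 = 80,030/81,505 = 0.981903; p₂ = l_51/l_50 = 79,294/80,030 = 0.990803.
P(both) = p₁ × p₂ = 0.981903 × 0.990803 = 0.972872.

0.9729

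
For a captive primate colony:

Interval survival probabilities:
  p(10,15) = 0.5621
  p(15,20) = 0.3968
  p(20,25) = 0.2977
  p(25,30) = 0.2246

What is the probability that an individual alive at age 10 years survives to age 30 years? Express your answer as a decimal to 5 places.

Survival from 10 to 30 is the product of surviving each interval: 0.5621 × 0.3968 × 0.2977 × 0.2246.
= 0.014913.

0.01491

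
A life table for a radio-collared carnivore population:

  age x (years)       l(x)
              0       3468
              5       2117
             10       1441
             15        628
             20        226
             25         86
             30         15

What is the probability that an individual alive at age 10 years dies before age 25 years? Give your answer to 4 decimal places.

0.9403

P(die before 25 | alive at 10) = 1 − l(25)/l(10) = 1 − 86/1441 = (1355)/1441 = 0.940319.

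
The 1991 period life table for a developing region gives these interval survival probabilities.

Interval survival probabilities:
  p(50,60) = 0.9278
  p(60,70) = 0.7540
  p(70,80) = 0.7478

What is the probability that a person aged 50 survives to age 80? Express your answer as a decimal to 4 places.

P(survive 50→80) = 0.9278 × 0.7540 × 0.7478.
= 0.523132.

0.5231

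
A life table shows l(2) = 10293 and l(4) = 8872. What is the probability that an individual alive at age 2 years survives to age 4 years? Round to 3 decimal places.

The conditional survival probability is l(4)/l(2) = 8872/10293 = 0.861945.

0.862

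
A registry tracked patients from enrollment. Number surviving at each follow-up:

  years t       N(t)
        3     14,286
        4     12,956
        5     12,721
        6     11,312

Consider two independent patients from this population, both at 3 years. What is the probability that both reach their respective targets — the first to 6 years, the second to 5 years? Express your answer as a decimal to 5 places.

p₁ = N(6)/N(3) = 11,312/14,286 = 0.791824; p₂ = N(5)/N(3) = 12,721/14,286 = 0.890452.
P(both) = p₁ × p₂ = 0.791824 × 0.890452 = 0.705081.

0.70508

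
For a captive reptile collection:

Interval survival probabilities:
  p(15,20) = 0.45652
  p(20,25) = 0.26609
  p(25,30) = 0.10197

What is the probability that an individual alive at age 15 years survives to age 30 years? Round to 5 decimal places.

0.01239

The overall survival probability is 0.45652 × 0.26609 × 0.10197.
= 0.012387.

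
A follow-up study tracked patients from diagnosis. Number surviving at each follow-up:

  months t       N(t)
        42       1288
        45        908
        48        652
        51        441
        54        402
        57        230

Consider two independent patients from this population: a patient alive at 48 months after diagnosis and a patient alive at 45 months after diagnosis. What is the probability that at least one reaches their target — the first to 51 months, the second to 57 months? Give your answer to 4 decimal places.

0.7584

p₁ = N(51)/N(48) = 441/652 = 0.676380; p₂ = N(57)/N(45) = 230/908 = 0.253304.
P(at least one) = 1 − (1−p₁)(1−p₂) = 1 − 0.323620 × 0.746696 = 0.758354.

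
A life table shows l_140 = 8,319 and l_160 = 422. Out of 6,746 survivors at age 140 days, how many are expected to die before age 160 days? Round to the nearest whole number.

The relevant probability is 1 − 422/8,319 = 0.949273.
Expected number = 6,746 × 0.949273 = 6404.

6404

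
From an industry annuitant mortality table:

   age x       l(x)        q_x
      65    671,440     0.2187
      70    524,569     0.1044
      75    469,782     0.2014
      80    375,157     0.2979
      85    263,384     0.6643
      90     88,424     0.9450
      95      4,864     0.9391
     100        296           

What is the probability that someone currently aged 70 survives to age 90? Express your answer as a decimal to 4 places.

0.1686

The conditional survival probability is l(90)/l(70) = 88,424/524,569 = 0.168565.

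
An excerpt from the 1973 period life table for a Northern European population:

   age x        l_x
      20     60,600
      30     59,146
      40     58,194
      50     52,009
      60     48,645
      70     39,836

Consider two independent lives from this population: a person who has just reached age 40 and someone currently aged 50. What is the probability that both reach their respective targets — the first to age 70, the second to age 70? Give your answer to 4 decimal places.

0.5243

p₁ = l_70/l_40 = 39,836/58,194 = 0.684538; p₂ = l_70/l_50 = 39,836/52,009 = 0.765944.
P(both) = p₁ × p₂ = 0.684538 × 0.765944 = 0.524318.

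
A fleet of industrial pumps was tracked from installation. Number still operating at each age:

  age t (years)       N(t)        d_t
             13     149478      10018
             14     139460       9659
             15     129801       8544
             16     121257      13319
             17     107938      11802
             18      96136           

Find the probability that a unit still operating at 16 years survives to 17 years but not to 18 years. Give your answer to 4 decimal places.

This is the probability of reaching 17 but not 18, conditional on being operational at 16: (N(17) − N(18)) / N(16).
= (107938 − 96136) / 121257 = 11802 / 121257 = 0.097330.

0.0973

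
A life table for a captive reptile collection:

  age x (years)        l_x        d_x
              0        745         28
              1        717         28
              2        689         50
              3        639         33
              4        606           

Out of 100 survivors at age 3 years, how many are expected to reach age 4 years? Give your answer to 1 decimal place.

94.8

The relevant probability is 606/639 = 0.948357.
Expected number = 100 × 0.948357 = 94.8.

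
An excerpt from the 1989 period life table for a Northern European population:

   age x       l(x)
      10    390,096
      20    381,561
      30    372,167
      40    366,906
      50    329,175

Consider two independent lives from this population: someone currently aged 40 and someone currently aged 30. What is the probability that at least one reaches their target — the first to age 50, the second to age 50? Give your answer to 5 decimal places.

p₁ = l(50)/l(40) = 329,175/366,906 = 0.897164; p₂ = l(50)/l(30) = 329,175/372,167 = 0.884482.
P(at least one) = 1 − (1−p₁)(1−p₂) = 1 − 0.102836 × 0.115518 = 0.988121.

0.98812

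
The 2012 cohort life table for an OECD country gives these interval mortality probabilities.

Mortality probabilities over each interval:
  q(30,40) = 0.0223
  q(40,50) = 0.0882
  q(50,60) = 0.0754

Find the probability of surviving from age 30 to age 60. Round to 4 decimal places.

0.8243

Survival from 30 to 60 is the product of surviving each interval: (1 − 0.0223) × (1 − 0.0882) × (1 − 0.0754).
= 0.9777 × 0.9118 × 0.9246 = 0.824250.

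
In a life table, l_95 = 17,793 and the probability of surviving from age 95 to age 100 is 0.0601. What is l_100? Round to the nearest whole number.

1069

l_100 = l_95 × p = 17,793 × 0.0601 = 1069.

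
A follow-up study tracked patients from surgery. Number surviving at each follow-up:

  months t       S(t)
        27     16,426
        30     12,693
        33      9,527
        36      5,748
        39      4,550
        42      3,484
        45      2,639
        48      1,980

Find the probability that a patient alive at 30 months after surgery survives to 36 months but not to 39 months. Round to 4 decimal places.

This is the probability of reaching 36 but not 39, conditional on being alive at 30: (S(36) − S(39)) / S(30).
= (5,748 − 4,550) / 12,693 = 1,198 / 12,693 = 0.094383.

0.0944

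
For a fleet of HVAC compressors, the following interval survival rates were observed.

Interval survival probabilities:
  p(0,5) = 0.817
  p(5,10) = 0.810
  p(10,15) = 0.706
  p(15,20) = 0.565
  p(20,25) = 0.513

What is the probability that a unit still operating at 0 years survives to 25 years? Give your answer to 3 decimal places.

The overall survival probability is 0.817 × 0.810 × 0.706 × 0.565 × 0.513.
= 0.135418.

0.135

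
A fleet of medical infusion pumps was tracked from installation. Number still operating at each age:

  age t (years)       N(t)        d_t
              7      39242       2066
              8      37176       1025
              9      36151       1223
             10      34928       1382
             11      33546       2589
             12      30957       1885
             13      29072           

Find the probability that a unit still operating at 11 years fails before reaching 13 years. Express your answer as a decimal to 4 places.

P(fail before 13 | operational at 11) = 1 − N(13)/N(11) = 1 − 29072/33546 = (4474)/33546 = 0.133369.

0.1334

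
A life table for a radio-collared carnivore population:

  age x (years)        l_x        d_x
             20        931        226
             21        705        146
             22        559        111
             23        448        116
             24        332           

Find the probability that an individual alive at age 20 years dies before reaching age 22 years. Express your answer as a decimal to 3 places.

0.400

P(die before 22 | alive at 20) = 1 − l_22/l_20 = 1 − 559/931 = (372)/931 = 0.399570.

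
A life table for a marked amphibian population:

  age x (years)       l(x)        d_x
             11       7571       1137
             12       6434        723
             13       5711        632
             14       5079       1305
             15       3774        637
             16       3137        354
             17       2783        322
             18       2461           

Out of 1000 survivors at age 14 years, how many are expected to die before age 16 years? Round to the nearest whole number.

382

The relevant probability is 1 − 3137/5079 = 0.382359.
Expected number = 1000 × 0.382359 = 382.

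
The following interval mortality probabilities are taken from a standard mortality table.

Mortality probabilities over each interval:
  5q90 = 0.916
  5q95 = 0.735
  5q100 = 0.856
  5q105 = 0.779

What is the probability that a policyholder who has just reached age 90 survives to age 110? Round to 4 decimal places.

20p90 = (1 − 0.916) × (1 − 0.735) × (1 − 0.856) × (1 − 0.779).
= 0.084 × 0.265 × 0.144 × 0.221 = 0.000708.

0.0007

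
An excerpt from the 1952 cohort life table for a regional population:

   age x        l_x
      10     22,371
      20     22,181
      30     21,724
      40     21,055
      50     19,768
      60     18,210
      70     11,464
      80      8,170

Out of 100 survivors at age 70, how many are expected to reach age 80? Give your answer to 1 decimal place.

The relevant probability is 8,170/11,464 = 0.712666.
Expected number = 100 × 0.712666 = 71.3.

71.3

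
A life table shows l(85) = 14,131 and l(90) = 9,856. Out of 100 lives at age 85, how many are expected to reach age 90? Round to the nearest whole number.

The relevant probability is 9,856/14,131 = 0.697474.
Expected number = 100 × 0.697474 = 70.

70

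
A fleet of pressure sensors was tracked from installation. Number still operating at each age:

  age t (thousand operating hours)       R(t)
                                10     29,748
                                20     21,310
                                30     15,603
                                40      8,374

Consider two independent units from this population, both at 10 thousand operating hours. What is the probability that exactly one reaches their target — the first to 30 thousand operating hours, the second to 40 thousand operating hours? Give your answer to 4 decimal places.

0.5107

p₁ = R(30)/R(10) = 15,603/29,748 = 0.524506; p₂ = R(40)/R(10) = 8,374/29,748 = 0.281498.
P(exactly one) = p₁(1−p₂) + (1−p₁)p₂ = 0.376859 + 0.133851 = 0.510709.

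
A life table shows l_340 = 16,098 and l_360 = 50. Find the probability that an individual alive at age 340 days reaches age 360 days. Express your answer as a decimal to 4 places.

The conditional survival probability is l_360/l_340 = 50/16,098 = 0.003106.

0.0031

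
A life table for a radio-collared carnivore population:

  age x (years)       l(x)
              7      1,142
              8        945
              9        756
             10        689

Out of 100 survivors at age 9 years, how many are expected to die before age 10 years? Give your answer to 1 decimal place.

The relevant probability is 1 − 689/756 = 0.088624.
Expected number = 100 × 0.088624 = 8.9.

8.9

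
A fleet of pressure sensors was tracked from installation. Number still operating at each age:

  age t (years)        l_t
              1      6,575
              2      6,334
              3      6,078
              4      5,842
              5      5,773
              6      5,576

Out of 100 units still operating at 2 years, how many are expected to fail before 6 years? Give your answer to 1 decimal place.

12.0

The relevant probability is 1 − 5,576/6,334 = 0.119672.
Expected number = 100 × 0.119672 = 12.0.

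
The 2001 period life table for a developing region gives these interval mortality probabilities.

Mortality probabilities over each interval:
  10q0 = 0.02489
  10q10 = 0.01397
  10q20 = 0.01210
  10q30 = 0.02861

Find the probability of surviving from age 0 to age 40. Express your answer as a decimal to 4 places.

The overall survival probability is (1 − 0.02489) × (1 − 0.01397) × (1 − 0.01210) × (1 − 0.02861).
= 0.97511 × 0.98603 × 0.98790 × 0.97139 = 0.922678.

0.9227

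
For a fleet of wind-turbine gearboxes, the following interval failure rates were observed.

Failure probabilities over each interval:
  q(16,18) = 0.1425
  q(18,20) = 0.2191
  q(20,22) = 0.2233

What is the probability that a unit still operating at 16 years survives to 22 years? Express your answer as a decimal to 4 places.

The overall survival probability is (1 − 0.1425) × (1 − 0.2191) × (1 − 0.2233).
= 0.8575 × 0.7809 × 0.7767 = 0.520095.

0.5201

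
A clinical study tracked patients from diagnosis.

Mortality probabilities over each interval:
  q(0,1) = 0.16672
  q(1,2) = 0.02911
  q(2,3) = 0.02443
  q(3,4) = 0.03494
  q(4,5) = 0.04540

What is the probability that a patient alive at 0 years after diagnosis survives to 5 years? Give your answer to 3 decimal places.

0.727

Survival from 0 to 5 is the product of surviving each interval: (1 − 0.16672) × (1 − 0.02911) × (1 − 0.02443) × (1 − 0.03494) × (1 − 0.04540).
= 0.83328 × 0.97089 × 0.97557 × 0.96506 × 0.95460 = 0.727102.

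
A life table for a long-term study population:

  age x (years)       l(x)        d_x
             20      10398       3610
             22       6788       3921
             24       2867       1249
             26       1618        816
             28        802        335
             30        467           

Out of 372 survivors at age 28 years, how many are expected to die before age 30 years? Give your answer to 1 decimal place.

The relevant probability is 1 − 467/802 = 0.417706.
Expected number = 372 × 0.417706 = 155.4.

155.4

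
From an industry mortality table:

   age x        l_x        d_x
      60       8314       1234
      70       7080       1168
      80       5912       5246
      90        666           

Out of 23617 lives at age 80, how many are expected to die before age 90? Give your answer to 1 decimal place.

20956.5

The relevant probability is 1 − 666/5912 = 0.887348.
Expected number = 23617 × 0.887348 = 20956.5.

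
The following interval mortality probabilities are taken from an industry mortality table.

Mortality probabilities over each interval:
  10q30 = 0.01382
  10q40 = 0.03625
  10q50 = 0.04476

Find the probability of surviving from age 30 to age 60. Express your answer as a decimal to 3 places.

Survival from 30 to 60 is the product of surviving each interval: (1 − 0.01382) × (1 − 0.03625) × (1 − 0.04476).
= 0.98618 × 0.96375 × 0.95524 = 0.907890.

0.908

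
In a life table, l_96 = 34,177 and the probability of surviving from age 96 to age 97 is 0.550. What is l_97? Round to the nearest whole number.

l_97 = l_96 × p = 34,177 × 0.550 = 18797.

18797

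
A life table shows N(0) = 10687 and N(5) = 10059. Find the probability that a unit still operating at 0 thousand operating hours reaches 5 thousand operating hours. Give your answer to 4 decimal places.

The conditional survival probability is N(5)/N(0) = 10059/10687 = 0.941237.

0.9412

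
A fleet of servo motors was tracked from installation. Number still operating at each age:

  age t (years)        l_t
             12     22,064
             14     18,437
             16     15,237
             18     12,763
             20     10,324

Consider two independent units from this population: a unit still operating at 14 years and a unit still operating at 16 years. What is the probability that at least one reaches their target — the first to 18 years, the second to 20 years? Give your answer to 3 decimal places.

p₁ = l_18/l_14 = 12,763/18,437 = 0.692249; p₂ = l_20/l_16 = 10,324/15,237 = 0.677561.
P(at least one) = 1 − (1−p₁)(1−p₂) = 1 − 0.307751 × 0.322439 = 0.900769.

0.901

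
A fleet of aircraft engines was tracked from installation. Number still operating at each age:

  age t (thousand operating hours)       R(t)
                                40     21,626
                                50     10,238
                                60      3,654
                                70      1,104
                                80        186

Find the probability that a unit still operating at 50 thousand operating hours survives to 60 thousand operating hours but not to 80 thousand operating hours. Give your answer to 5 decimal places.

0.33874

This is the probability of reaching 60 but not 80, conditional on being operational at 50: (R(60) − R(80)) / R(50).
= (3,654 − 186) / 10,238 = 3,468 / 10,238 = 0.338738.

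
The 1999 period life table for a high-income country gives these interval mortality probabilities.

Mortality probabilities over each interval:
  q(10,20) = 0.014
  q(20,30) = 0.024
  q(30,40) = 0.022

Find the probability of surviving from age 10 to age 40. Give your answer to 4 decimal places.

0.9412

The overall survival probability is (1 − 0.014) × (1 − 0.024) × (1 − 0.022).
= 0.986 × 0.976 × 0.978 = 0.941165.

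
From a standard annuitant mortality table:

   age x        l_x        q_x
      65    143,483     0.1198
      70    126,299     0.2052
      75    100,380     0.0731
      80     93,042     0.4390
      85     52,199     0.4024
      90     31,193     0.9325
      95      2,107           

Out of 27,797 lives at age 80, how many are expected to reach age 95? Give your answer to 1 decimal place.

The relevant probability is 2,107/93,042 = 0.022646.
Expected number = 27,797 × 0.022646 = 629.5.

629.5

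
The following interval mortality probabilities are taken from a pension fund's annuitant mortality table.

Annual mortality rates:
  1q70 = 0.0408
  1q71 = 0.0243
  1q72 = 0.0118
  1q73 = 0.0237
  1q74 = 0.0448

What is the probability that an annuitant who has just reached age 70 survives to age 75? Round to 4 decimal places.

The overall survival probability is (1 − 0.0408) × (1 − 0.0243) × (1 − 0.0118) × (1 − 0.0237) × (1 − 0.0448).
= 0.9592 × 0.9757 × 0.9882 × 0.9763 × 0.9552 = 0.862478.

0.8625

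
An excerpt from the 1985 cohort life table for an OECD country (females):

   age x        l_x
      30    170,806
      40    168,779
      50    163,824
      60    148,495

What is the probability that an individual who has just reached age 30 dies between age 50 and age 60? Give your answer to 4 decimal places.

We want 20|10q30 = (l_50 − l_60)/l_30.
This is the probability of reaching 50 but not 60, conditional on being alive at 30: (l_50 − l_60) / l_30.
= (163,824 − 148,495) / 170,806 = 15,329 / 170,806 = 0.089745.

0.0897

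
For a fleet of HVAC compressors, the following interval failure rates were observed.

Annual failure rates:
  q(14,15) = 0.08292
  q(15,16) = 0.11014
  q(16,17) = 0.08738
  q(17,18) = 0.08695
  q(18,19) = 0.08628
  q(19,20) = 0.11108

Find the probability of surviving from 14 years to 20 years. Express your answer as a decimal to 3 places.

0.552

P(survive 14→20) = (1 − 0.08292) × (1 − 0.11014) × (1 − 0.08738) × (1 − 0.08695) × (1 − 0.08628) × (1 − 0.11108).
= 0.91708 × 0.88986 × 0.91262 × 0.91305 × 0.91372 × 0.88892 = 0.552318.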